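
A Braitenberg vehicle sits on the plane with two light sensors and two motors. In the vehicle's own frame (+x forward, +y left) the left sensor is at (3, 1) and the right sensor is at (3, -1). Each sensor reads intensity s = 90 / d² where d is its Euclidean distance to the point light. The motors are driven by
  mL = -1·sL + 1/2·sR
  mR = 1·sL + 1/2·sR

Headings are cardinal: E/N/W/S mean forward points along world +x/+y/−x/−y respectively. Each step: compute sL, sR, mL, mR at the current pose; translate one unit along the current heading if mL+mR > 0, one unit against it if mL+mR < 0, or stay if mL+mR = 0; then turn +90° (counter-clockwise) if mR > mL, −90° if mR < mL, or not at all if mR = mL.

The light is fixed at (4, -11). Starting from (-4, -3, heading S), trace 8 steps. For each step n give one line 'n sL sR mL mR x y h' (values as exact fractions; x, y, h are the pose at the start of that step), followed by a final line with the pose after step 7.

0 45/37 45/53 -3105/3922 6435/3922 -4 -3 S
1 90/89 90/61 -1485/5429 9495/5429 -4 -4 E
2 45/82 45/68 -1215/5576 4905/5576 -3 -4 N
3 90/149 90/181 -9585/26969 22995/26969 -3 -3 W
4 45/37 45/53 -3105/3922 6435/3922 -4 -3 S
5 90/89 90/61 -1485/5429 9495/5429 -4 -4 E
6 45/82 45/68 -1215/5576 4905/5576 -3 -4 N
7 90/149 90/181 -9585/26969 22995/26969 -3 -3 W
final -4 -3 S

n=0: pose=(-4,-3,S); sL=45/37, sR=45/53; mL=-3105/3922, mR=6435/3922; mL+mR=45/53 → advance +1; mR−mL=90/37 → turn +1·90°
n=1: pose=(-4,-4,E); sL=90/89, sR=90/61; mL=-1485/5429, mR=9495/5429; mL+mR=90/61 → advance +1; mR−mL=180/89 → turn +1·90°
n=2: pose=(-3,-4,N); sL=45/82, sR=45/68; mL=-1215/5576, mR=4905/5576; mL+mR=45/68 → advance +1; mR−mL=45/41 → turn +1·90°
n=3: pose=(-3,-3,W); sL=90/149, sR=90/181; mL=-9585/26969, mR=22995/26969; mL+mR=90/181 → advance +1; mR−mL=180/149 → turn +1·90°
n=4: pose=(-4,-3,S); sL=45/37, sR=45/53; mL=-3105/3922, mR=6435/3922; mL+mR=45/53 → advance +1; mR−mL=90/37 → turn +1·90°
n=5: pose=(-4,-4,E); sL=90/89, sR=90/61; mL=-1485/5429, mR=9495/5429; mL+mR=90/61 → advance +1; mR−mL=180/89 → turn +1·90°
n=6: pose=(-3,-4,N); sL=45/82, sR=45/68; mL=-1215/5576, mR=4905/5576; mL+mR=45/68 → advance +1; mR−mL=45/41 → turn +1·90°
n=7: pose=(-3,-3,W); sL=90/149, sR=90/181; mL=-9585/26969, mR=22995/26969; mL+mR=90/181 → advance +1; mR−mL=180/149 → turn +1·90°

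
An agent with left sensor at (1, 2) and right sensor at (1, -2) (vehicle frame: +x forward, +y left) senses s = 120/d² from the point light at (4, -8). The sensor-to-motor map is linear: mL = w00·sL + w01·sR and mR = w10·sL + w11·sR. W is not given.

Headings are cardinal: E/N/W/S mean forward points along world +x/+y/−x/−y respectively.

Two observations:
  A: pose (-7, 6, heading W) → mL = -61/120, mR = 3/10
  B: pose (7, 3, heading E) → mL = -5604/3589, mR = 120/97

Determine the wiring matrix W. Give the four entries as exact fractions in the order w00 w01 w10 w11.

-1/2 -1 0 1

obs A: pose=(-7,6,W) → sL=5/12, sR=3/10, mL=-61/120, mR=3/10
obs B: pose=(7,3,E) → sL=24/37, sR=120/97, mL=-5604/3589, mR=120/97
sensor matrix S = [[5/12, 3/10], [24/37, 120/97]]; det S = 5758/17945
solve [mL_A; mL_B] = S·[w00; w01] and [mR_A; mR_B] = S·[w10; w11]:
  w00 = -1/2, w01 = -1, w10 = 0, w11 = 1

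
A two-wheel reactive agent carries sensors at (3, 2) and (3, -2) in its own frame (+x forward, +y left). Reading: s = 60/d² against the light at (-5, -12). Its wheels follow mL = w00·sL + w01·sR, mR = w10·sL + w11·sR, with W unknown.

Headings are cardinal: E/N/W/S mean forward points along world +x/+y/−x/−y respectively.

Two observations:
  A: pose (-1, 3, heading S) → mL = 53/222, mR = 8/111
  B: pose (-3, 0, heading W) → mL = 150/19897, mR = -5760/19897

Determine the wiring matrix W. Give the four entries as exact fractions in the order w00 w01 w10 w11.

obs A: pose=(-1,3,S) → sL=1/3, sR=15/37, mL=53/222, mR=8/111
obs B: pose=(-3,0,W) → sL=60/101, sR=60/197, mL=150/19897, mR=-5760/19897
sensor matrix S = [[1/3, 15/37], [60/101, 60/197]]; det S = -102560/736189
solve [mL_A; mL_B] = S·[w00; w01] and [mR_A; mR_B] = S·[w10; w11]:
  w00 = -1/2, w01 = 1, w10 = -1, w11 = 1

-1/2 1 -1 1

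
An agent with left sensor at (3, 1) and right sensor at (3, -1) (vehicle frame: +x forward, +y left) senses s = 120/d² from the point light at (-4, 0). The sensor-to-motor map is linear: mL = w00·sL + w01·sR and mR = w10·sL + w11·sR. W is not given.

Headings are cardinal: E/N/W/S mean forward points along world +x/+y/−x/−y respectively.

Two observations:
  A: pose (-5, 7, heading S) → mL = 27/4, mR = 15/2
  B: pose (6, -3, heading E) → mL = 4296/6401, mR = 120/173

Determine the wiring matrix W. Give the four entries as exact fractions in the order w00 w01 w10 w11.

obs A: pose=(-5,7,S) → sL=15/2, sR=6, mL=27/4, mR=15/2
obs B: pose=(6,-3,E) → sL=120/173, sR=24/37, mL=4296/6401, mR=120/173
sensor matrix S = [[15/2, 6], [120/173, 24/37]]; det S = 4500/6401
solve [mL_A; mL_B] = S·[w00; w01] and [mR_A; mR_B] = S·[w10; w11]:
  w00 = 1/2, w01 = 1/2, w10 = 1, w11 = 0

1/2 1/2 1 0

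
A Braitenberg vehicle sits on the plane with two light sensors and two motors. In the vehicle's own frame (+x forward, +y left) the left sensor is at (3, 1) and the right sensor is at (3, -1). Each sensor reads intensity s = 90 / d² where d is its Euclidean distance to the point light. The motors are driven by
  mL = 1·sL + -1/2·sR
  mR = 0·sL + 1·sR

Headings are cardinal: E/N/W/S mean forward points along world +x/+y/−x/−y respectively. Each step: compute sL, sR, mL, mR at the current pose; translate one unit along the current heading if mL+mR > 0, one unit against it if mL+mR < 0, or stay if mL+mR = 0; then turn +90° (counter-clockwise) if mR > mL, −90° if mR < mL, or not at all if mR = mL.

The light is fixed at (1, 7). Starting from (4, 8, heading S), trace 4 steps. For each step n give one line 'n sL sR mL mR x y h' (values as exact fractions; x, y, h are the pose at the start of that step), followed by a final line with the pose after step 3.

n=0: pose=(4,8,S); sL=9/2, sR=45/4; mL=-9/8, mR=45/4; mL+mR=81/8 → advance +1; mR−mL=99/8 → turn +1·90°
n=1: pose=(4,7,E); sL=90/37, sR=90/37; mL=45/37, mR=90/37; mL+mR=135/37 → advance +1; mR−mL=45/37 → turn +1·90°
n=2: pose=(5,7,N); sL=5, sR=45/17; mL=125/34, mR=45/17; mL+mR=215/34 → advance +1; mR−mL=-35/34 → turn -1·90°
n=3: pose=(5,8,E); sL=90/53, sR=90/49; mL=2025/2597, mR=90/49; mL+mR=6795/2597 → advance +1; mR−mL=2745/2597 → turn +1·90°

0 9/2 45/4 -9/8 45/4 4 8 S
1 90/37 90/37 45/37 90/37 4 7 E
2 5 45/17 125/34 45/17 5 7 N
3 90/53 90/49 2025/2597 90/49 5 8 E
final 6 8 N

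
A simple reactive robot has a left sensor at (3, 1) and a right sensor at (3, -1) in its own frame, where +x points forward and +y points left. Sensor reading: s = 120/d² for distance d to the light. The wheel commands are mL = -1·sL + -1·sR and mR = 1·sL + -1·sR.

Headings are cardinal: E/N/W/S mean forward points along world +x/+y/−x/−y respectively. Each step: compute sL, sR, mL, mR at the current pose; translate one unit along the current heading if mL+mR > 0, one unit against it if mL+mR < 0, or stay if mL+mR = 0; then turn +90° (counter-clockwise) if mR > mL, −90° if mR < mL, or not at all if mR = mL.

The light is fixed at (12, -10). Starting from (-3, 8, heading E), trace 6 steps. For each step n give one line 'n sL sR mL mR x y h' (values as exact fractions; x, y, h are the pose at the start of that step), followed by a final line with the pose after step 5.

n=0: pose=(-3,8,E); sL=24/101, sR=120/433; mL=-22512/43733, mR=-1728/43733; mL+mR=-240/433 → advance -1; mR−mL=48/101 → turn +1·90°
n=1: pose=(-4,8,N); sL=12/73, sR=20/111; mL=-2792/8103, mR=-128/8103; mL+mR=-40/111 → advance -1; mR−mL=24/73 → turn +1·90°
n=2: pose=(-4,7,W); sL=120/617, sR=24/137; mL=-31248/84529, mR=1632/84529; mL+mR=-48/137 → advance -1; mR−mL=240/617 → turn +1·90°
n=3: pose=(-3,7,S); sL=15/49, sR=30/113; mL=-3165/5537, mR=225/5537; mL+mR=-60/113 → advance -1; mR−mL=30/49 → turn +1·90°
n=4: pose=(-3,8,E); sL=24/101, sR=120/433; mL=-22512/43733, mR=-1728/43733; mL+mR=-240/433 → advance -1; mR−mL=48/101 → turn +1·90°
n=5: pose=(-4,8,N); sL=12/73, sR=20/111; mL=-2792/8103, mR=-128/8103; mL+mR=-40/111 → advance -1; mR−mL=24/73 → turn +1·90°

0 24/101 120/433 -22512/43733 -1728/43733 -3 8 E
1 12/73 20/111 -2792/8103 -128/8103 -4 8 N
2 120/617 24/137 -31248/84529 1632/84529 -4 7 W
3 15/49 30/113 -3165/5537 225/5537 -3 7 S
4 24/101 120/433 -22512/43733 -1728/43733 -3 8 E
5 12/73 20/111 -2792/8103 -128/8103 -4 8 N
final -4 7 W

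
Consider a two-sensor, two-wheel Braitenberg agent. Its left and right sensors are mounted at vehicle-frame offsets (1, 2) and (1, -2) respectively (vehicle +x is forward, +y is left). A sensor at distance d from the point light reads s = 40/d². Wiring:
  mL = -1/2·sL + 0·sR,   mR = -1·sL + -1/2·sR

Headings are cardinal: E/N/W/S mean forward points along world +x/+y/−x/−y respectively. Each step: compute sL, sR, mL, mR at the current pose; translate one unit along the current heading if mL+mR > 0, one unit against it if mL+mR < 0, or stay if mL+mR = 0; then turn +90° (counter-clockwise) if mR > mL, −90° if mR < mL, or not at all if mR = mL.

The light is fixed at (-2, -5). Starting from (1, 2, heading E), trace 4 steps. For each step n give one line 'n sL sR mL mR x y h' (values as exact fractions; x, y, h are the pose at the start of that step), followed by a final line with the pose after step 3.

n=0: pose=(1,2,E); sL=40/97, sR=40/41; mL=-20/97, mR=-3580/3977; mL+mR=-4400/3977 → advance -1; mR−mL=-2760/3977 → turn -1·90°
n=1: pose=(0,2,S); sL=10/13, sR=10/9; mL=-5/13, mR=-155/117; mL+mR=-200/117 → advance -1; mR−mL=-110/117 → turn -1·90°
n=2: pose=(0,3,W); sL=40/37, sR=40/101; mL=-20/37, mR=-4780/3737; mL+mR=-6800/3737 → advance -1; mR−mL=-2760/3737 → turn -1·90°
n=3: pose=(1,3,N); sL=20/41, sR=20/53; mL=-10/41, mR=-1470/2173; mL+mR=-2000/2173 → advance -1; mR−mL=-940/2173 → turn -1·90°

0 40/97 40/41 -20/97 -3580/3977 1 2 E
1 10/13 10/9 -5/13 -155/117 0 2 S
2 40/37 40/101 -20/37 -4780/3737 0 3 W
3 20/41 20/53 -10/41 -1470/2173 1 3 N
final 1 2 E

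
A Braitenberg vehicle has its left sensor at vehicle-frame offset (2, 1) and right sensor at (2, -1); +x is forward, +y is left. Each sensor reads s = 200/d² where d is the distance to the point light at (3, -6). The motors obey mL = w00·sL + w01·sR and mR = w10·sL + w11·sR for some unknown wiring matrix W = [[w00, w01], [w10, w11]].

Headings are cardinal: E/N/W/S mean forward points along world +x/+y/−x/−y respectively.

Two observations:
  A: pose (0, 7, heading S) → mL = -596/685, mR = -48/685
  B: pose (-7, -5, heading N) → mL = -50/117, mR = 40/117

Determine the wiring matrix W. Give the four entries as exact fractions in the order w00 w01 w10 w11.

obs A: pose=(0,7,S) → sL=8/5, sR=200/137, mL=-596/685, mR=-48/685
obs B: pose=(-7,-5,N) → sL=20/13, sR=20/9, mL=-50/117, mR=40/117
sensor matrix S = [[8/5, 200/137], [20/13, 20/9]]; det S = 20992/16029
solve [mL_A; mL_B] = S·[w00; w01] and [mR_A; mR_B] = S·[w10; w11]:
  w00 = -1, w01 = 1/2, w10 = -1/2, w11 = 1/2

-1 1/2 -1/2 1/2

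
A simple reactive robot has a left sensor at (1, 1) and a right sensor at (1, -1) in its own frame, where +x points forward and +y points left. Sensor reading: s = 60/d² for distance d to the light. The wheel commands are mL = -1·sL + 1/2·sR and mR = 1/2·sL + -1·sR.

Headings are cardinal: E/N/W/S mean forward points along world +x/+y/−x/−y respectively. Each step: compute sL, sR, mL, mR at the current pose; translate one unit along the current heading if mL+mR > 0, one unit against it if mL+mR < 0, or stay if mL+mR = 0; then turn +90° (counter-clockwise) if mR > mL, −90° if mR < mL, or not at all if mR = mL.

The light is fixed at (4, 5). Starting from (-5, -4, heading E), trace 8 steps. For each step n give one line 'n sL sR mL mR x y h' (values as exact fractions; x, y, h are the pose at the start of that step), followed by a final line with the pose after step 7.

0 15/32 15/41 -375/1312 -345/2624 -5 -4 E
1 12/37 12/29 -126/1073 -270/1073 -6 -4 N
2 10/27 30/101 -605/2727 -305/2727 -6 -5 E
3 4/15 60/181 -274/2715 -538/2715 -7 -5 N
4 3/10 15/61 -54/305 -117/1220 -7 -6 E
5 60/269 60/221 -5190/59449 -9510/59449 -8 -6 N
6 30/121 6/29 -507/3509 -291/3509 -8 -7 E
7 60/317 12/53 -1278/16801 -2214/16801 -9 -7 N
final -9 -8 E

n=0: pose=(-5,-4,E); sL=15/32, sR=15/41; mL=-375/1312, mR=-345/2624; mL+mR=-1095/2624 → advance -1; mR−mL=405/2624 → turn +1·90°
n=1: pose=(-6,-4,N); sL=12/37, sR=12/29; mL=-126/1073, mR=-270/1073; mL+mR=-396/1073 → advance -1; mR−mL=-144/1073 → turn -1·90°
n=2: pose=(-6,-5,E); sL=10/27, sR=30/101; mL=-605/2727, mR=-305/2727; mL+mR=-910/2727 → advance -1; mR−mL=100/909 → turn +1·90°
n=3: pose=(-7,-5,N); sL=4/15, sR=60/181; mL=-274/2715, mR=-538/2715; mL+mR=-812/2715 → advance -1; mR−mL=-88/905 → turn -1·90°
n=4: pose=(-7,-6,E); sL=3/10, sR=15/61; mL=-54/305, mR=-117/1220; mL+mR=-333/1220 → advance -1; mR−mL=99/1220 → turn +1·90°
n=5: pose=(-8,-6,N); sL=60/269, sR=60/221; mL=-5190/59449, mR=-9510/59449; mL+mR=-14700/59449 → advance -1; mR−mL=-4320/59449 → turn -1·90°
n=6: pose=(-8,-7,E); sL=30/121, sR=6/29; mL=-507/3509, mR=-291/3509; mL+mR=-798/3509 → advance -1; mR−mL=216/3509 → turn +1·90°
n=7: pose=(-9,-7,N); sL=60/317, sR=12/53; mL=-1278/16801, mR=-2214/16801; mL+mR=-3492/16801 → advance -1; mR−mL=-936/16801 → turn -1·90°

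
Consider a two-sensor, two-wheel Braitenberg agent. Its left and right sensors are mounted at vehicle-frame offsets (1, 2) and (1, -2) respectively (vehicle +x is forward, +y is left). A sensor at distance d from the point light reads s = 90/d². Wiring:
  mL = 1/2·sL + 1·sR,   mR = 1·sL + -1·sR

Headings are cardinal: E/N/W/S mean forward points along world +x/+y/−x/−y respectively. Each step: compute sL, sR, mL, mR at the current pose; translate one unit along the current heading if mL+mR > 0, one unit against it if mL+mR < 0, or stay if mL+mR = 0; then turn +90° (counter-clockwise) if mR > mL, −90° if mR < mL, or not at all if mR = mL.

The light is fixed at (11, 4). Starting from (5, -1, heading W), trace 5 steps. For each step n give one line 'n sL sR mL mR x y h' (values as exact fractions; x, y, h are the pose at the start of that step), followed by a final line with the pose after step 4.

n=0: pose=(5,-1,W); sL=45/49, sR=45/29; mL=5715/2842, mR=-900/1421; mL+mR=135/98 → advance +1; mR−mL=-7515/2842 → turn -1·90°
n=1: pose=(4,-1,N); sL=90/97, sR=90/41; mL=10575/3977, mR=-5040/3977; mL+mR=135/97 → advance +1; mR−mL=-15615/3977 → turn -1·90°
n=2: pose=(4,0,E); sL=9/4, sR=5/4; mL=19/8, mR=1; mL+mR=27/8 → advance +1; mR−mL=-11/8 → turn -1·90°
n=3: pose=(5,0,S); sL=90/41, sR=90/89; mL=7695/3649, mR=4320/3649; mL+mR=135/41 → advance +1; mR−mL=-3375/3649 → turn -1·90°
n=4: pose=(5,-1,W); sL=45/49, sR=45/29; mL=5715/2842, mR=-900/1421; mL+mR=135/98 → advance +1; mR−mL=-7515/2842 → turn -1·90°

0 45/49 45/29 5715/2842 -900/1421 5 -1 W
1 90/97 90/41 10575/3977 -5040/3977 4 -1 N
2 9/4 5/4 19/8 1 4 0 E
3 90/41 90/89 7695/3649 4320/3649 5 0 S
4 45/49 45/29 5715/2842 -900/1421 5 -1 W
final 4 -1 N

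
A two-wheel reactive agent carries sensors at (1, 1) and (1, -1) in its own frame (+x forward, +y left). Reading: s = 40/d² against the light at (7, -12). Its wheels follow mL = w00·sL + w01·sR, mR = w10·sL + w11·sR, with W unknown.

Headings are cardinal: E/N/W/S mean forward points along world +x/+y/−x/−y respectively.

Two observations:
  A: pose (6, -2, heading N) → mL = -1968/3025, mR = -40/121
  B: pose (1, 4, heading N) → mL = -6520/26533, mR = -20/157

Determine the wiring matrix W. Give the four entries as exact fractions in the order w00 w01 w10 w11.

obs A: pose=(6,-2,N) → sL=8/25, sR=40/121, mL=-1968/3025, mR=-40/121
obs B: pose=(1,4,N) → sL=20/169, sR=20/157, mL=-6520/26533, mR=-20/157
sensor matrix S = [[8/25, 40/121], [20/169, 20/157]]; det S = 26368/16052465
solve [mL_A; mL_B] = S·[w00; w01] and [mR_A; mR_B] = S·[w10; w11]:
  w00 = -1, w01 = -1, w10 = 0, w11 = -1

-1 -1 0 -1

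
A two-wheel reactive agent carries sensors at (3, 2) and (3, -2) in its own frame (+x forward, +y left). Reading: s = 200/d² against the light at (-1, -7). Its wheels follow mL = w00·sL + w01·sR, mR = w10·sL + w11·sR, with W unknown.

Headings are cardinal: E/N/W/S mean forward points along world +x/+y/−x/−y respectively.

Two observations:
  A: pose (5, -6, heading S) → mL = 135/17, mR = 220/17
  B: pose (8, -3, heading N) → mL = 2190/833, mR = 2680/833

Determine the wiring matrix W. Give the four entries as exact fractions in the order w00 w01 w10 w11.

1 1/2 1 1

obs A: pose=(5,-6,S) → sL=50/17, sR=10, mL=135/17, mR=220/17
obs B: pose=(8,-3,N) → sL=100/49, sR=20/17, mL=2190/833, mR=2680/833
sensor matrix S = [[50/17, 10], [100/49, 20/17]]; det S = -240000/14161
solve [mL_A; mL_B] = S·[w00; w01] and [mR_A; mR_B] = S·[w10; w11]:
  w00 = 1, w01 = 1/2, w10 = 1, w11 = 1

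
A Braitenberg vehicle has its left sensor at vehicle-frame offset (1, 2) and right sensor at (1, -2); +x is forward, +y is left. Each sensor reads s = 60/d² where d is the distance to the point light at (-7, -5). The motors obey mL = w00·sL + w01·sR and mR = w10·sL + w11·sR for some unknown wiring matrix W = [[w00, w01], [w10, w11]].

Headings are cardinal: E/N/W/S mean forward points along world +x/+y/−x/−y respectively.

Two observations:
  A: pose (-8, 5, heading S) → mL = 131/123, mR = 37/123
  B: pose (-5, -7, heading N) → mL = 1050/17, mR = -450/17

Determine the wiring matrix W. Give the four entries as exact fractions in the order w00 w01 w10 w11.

1 1/2 -1/2 1

obs A: pose=(-8,5,S) → sL=30/41, sR=2/3, mL=131/123, mR=37/123
obs B: pose=(-5,-7,N) → sL=60, sR=60/17, mL=1050/17, mR=-450/17
sensor matrix S = [[30/41, 2/3], [60, 60/17]]; det S = -26080/697
solve [mL_A; mL_B] = S·[w00; w01] and [mR_A; mR_B] = S·[w10; w11]:
  w00 = 1, w01 = 1/2, w10 = -1/2, w11 = 1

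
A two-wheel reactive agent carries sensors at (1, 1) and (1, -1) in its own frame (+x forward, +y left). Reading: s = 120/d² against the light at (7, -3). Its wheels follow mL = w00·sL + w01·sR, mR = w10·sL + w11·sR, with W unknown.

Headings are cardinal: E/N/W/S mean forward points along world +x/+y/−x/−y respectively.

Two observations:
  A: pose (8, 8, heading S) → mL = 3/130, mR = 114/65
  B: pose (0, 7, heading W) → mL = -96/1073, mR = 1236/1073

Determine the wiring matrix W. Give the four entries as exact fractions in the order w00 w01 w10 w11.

obs A: pose=(8,8,S) → sL=15/13, sR=6/5, mL=3/130, mR=114/65
obs B: pose=(0,7,W) → sL=24/29, sR=24/37, mL=-96/1073, mR=1236/1073
sensor matrix S = [[15/13, 6/5], [24/29, 24/37]]; det S = -17064/69745
solve [mL_A; mL_B] = S·[w00; w01] and [mR_A; mR_B] = S·[w10; w11]:
  w00 = -1/2, w01 = 1/2, w10 = 1, w11 = 1/2

-1/2 1/2 1 1/2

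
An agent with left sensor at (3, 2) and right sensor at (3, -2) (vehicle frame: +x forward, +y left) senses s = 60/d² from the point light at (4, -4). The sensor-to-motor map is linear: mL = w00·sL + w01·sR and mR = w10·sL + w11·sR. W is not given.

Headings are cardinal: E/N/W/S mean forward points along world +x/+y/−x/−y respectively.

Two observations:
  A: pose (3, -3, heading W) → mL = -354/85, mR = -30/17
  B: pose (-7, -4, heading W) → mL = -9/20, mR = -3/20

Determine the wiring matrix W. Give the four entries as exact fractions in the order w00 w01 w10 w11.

obs A: pose=(3,-3,W) → sL=60/17, sR=12/5, mL=-354/85, mR=-30/17
obs B: pose=(-7,-4,W) → sL=3/10, sR=3/10, mL=-9/20, mR=-3/20
sensor matrix S = [[60/17, 12/5], [3/10, 3/10]]; det S = 144/425
solve [mL_A; mL_B] = S·[w00; w01] and [mR_A; mR_B] = S·[w10; w11]:
  w00 = -1/2, w01 = -1, w10 = -1/2, w11 = 0

-1/2 -1 -1/2 0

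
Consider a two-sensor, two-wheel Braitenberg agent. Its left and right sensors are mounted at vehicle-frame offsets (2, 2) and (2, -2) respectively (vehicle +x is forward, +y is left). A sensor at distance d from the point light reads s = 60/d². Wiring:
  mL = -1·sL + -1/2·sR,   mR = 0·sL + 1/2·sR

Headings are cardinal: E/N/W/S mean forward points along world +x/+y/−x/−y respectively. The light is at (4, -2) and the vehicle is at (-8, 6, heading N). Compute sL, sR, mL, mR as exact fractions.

15/74 3/10 -261/740 3/20

left sensor world pos  = (-10, 8); dL² = 296
right sensor world pos = (-6, 8); dR² = 200
sL = 60/296 = 15/74
sR = 60/200 = 3/10
mL = -1·sL + -1/2·sR = -261/740
mR = 0·sL + 1/2·sR = 3/20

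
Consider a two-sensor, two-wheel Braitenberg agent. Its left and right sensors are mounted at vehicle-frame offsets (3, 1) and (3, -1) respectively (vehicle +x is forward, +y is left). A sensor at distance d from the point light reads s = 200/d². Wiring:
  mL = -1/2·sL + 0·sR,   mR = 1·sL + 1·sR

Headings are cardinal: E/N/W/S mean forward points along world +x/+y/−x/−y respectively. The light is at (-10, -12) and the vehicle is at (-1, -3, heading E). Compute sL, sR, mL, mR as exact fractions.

left sensor world pos  = (2, -2); dL² = 244
right sensor world pos = (2, -4); dR² = 208
sL = 200/244 = 50/61
sR = 200/208 = 25/26
mL = -1/2·sL + 0·sR = -25/61
mR = 1·sL + 1·sR = 2825/1586

50/61 25/26 -25/61 2825/1586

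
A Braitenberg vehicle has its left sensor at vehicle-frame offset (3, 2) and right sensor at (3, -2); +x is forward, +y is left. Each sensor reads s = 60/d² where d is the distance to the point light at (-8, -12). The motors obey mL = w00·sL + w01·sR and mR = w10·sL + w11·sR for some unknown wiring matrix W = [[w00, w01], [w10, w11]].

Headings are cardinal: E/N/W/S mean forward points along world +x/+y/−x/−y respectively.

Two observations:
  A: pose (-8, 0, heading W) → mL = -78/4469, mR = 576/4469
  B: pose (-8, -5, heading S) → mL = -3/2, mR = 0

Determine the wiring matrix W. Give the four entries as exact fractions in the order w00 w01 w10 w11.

obs A: pose=(-8,0,W) → sL=60/109, sR=12/41, mL=-78/4469, mR=576/4469
obs B: pose=(-8,-5,S) → sL=3, sR=3, mL=-3/2, mR=0
sensor matrix S = [[60/109, 12/41], [3, 3]]; det S = 3456/4469
solve [mL_A; mL_B] = S·[w00; w01] and [mR_A; mR_B] = S·[w10; w11]:
  w00 = 1/2, w01 = -1, w10 = 1/2, w11 = -1/2

1/2 -1 1/2 -1/2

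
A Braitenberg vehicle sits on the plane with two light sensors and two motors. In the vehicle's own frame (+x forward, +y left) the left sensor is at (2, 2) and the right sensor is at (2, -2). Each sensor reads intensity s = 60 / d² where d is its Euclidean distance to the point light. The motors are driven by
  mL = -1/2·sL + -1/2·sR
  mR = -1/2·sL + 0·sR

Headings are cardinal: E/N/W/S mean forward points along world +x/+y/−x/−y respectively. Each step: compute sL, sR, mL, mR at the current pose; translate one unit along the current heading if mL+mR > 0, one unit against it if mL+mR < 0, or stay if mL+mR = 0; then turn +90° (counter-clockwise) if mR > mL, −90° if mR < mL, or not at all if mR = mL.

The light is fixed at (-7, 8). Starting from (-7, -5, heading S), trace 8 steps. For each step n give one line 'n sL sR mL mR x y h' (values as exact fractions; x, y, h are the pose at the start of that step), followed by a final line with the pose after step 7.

n=0: pose=(-7,-5,S); sL=60/229, sR=60/229; mL=-60/229, mR=-30/229; mL+mR=-90/229 → advance -1; mR−mL=30/229 → turn +1·90°
n=1: pose=(-7,-4,E); sL=15/26, sR=3/10; mL=-57/130, mR=-15/52; mL+mR=-189/260 → advance -1; mR−mL=3/20 → turn +1·90°
n=2: pose=(-8,-4,N); sL=60/109, sR=60/101; mL=-6300/11009, mR=-30/109; mL+mR=-9330/11009 → advance -1; mR−mL=30/101 → turn +1·90°
n=3: pose=(-8,-5,W); sL=10/39, sR=6/13; mL=-14/39, mR=-5/39; mL+mR=-19/39 → advance -1; mR−mL=3/13 → turn +1·90°
n=4: pose=(-7,-5,S); sL=60/229, sR=60/229; mL=-60/229, mR=-30/229; mL+mR=-90/229 → advance -1; mR−mL=30/229 → turn +1·90°
n=5: pose=(-7,-4,E); sL=15/26, sR=3/10; mL=-57/130, mR=-15/52; mL+mR=-189/260 → advance -1; mR−mL=3/20 → turn +1·90°
n=6: pose=(-8,-4,N); sL=60/109, sR=60/101; mL=-6300/11009, mR=-30/109; mL+mR=-9330/11009 → advance -1; mR−mL=30/101 → turn +1·90°
n=7: pose=(-8,-5,W); sL=10/39, sR=6/13; mL=-14/39, mR=-5/39; mL+mR=-19/39 → advance -1; mR−mL=3/13 → turn +1·90°

0 60/229 60/229 -60/229 -30/229 -7 -5 S
1 15/26 3/10 -57/130 -15/52 -7 -4 E
2 60/109 60/101 -6300/11009 -30/109 -8 -4 N
3 10/39 6/13 -14/39 -5/39 -8 -5 W
4 60/229 60/229 -60/229 -30/229 -7 -5 S
5 15/26 3/10 -57/130 -15/52 -7 -4 E
6 60/109 60/101 -6300/11009 -30/109 -8 -4 N
7 10/39 6/13 -14/39 -5/39 -8 -5 W
final -7 -5 S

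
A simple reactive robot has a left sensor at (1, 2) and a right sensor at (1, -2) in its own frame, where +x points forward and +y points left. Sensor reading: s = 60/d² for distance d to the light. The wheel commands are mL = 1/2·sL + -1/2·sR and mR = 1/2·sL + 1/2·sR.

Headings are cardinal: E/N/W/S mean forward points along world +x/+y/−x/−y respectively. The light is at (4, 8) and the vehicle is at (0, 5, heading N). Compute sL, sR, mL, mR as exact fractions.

3/2 15/2 -3 9/2

left sensor world pos  = (-2, 6); dL² = 40
right sensor world pos = (2, 6); dR² = 8
sL = 60/40 = 3/2
sR = 60/8 = 15/2
mL = 1/2·sL + -1/2·sR = -3
mR = 1/2·sL + 1/2·sR = 9/2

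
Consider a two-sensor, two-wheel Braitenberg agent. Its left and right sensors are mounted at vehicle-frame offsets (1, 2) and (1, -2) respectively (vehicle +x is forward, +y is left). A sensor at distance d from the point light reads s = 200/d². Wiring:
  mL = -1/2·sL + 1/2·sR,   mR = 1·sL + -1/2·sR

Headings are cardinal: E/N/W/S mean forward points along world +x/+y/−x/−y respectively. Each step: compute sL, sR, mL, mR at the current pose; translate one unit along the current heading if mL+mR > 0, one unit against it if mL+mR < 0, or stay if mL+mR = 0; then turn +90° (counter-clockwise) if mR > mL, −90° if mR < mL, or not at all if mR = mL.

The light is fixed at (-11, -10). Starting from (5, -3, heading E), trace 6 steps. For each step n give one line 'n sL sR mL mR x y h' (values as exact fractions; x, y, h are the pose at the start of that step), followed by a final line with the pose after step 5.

0 20/37 100/157 280/5809 1290/5809 5 -3 E
1 200/289 8/17 -32/289 132/289 6 -3 N
2 50/73 50/89 -400/6497 2625/6497 6 -2 W
3 200/373 40/49 2560/18277 2340/18277 5 -2 S
4 4/5 100/153 -56/765 362/765 5 -3 W
5 8/13 40/41 96/533 68/533 4 -3 S
final 4 -4 W

n=0: pose=(5,-3,E); sL=20/37, sR=100/157; mL=280/5809, mR=1290/5809; mL+mR=10/37 → advance +1; mR−mL=1010/5809 → turn +1·90°
n=1: pose=(6,-3,N); sL=200/289, sR=8/17; mL=-32/289, mR=132/289; mL+mR=100/289 → advance +1; mR−mL=164/289 → turn +1·90°
n=2: pose=(6,-2,W); sL=50/73, sR=50/89; mL=-400/6497, mR=2625/6497; mL+mR=25/73 → advance +1; mR−mL=3025/6497 → turn +1·90°
n=3: pose=(5,-2,S); sL=200/373, sR=40/49; mL=2560/18277, mR=2340/18277; mL+mR=100/373 → advance +1; mR−mL=-220/18277 → turn -1·90°
n=4: pose=(5,-3,W); sL=4/5, sR=100/153; mL=-56/765, mR=362/765; mL+mR=2/5 → advance +1; mR−mL=418/765 → turn +1·90°
n=5: pose=(4,-3,S); sL=8/13, sR=40/41; mL=96/533, mR=68/533; mL+mR=4/13 → advance +1; mR−mL=-28/533 → turn -1·90°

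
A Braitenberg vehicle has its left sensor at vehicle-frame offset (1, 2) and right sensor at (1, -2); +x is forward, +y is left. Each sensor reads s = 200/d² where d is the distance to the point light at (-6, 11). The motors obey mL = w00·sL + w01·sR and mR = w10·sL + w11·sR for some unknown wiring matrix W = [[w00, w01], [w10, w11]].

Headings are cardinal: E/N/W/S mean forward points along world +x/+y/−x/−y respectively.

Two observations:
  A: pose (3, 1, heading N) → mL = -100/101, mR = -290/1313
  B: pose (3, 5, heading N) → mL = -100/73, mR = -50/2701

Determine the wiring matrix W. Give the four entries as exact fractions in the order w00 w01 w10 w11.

0 -1 1/2 -1

obs A: pose=(3,1,N) → sL=20/13, sR=100/101, mL=-100/101, mR=-290/1313
obs B: pose=(3,5,N) → sL=100/37, sR=100/73, mL=-100/73, mR=-50/2701
sensor matrix S = [[20/13, 100/101], [100/37, 100/73]]; det S = -2016000/3546413
solve [mL_A; mL_B] = S·[w00; w01] and [mR_A; mR_B] = S·[w10; w11]:
  w00 = 0, w01 = -1, w10 = 1/2, w11 = -1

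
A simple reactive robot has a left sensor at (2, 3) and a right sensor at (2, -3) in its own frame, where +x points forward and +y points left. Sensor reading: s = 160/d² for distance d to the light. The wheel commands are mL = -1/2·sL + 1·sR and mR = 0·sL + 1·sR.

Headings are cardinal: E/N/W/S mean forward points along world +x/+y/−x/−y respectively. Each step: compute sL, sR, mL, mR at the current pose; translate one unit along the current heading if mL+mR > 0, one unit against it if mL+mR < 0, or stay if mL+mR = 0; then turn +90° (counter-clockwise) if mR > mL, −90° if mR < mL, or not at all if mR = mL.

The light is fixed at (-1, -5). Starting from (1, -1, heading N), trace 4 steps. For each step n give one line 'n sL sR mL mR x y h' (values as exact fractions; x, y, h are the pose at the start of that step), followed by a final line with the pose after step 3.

n=0: pose=(1,-1,N); sL=160/37, sR=160/61; mL=1040/2257, mR=160/61; mL+mR=6960/2257 → advance +1; mR−mL=80/37 → turn +1·90°
n=1: pose=(1,0,W); sL=40, sR=5/2; mL=-35/2, mR=5/2; mL+mR=-15 → advance -1; mR−mL=20 → turn +1·90°
n=2: pose=(2,0,S); sL=32/9, sR=160/9; mL=16, mR=160/9; mL+mR=304/9 → advance +1; mR−mL=16/9 → turn +1·90°
n=3: pose=(2,-1,E); sL=80/37, sR=80/13; mL=2440/481, mR=80/13; mL+mR=5400/481 → advance +1; mR−mL=40/37 → turn +1·90°

0 160/37 160/61 1040/2257 160/61 1 -1 N
1 40 5/2 -35/2 5/2 1 0 W
2 32/9 160/9 16 160/9 2 0 S
3 80/37 80/13 2440/481 80/13 2 -1 E
final 3 -1 N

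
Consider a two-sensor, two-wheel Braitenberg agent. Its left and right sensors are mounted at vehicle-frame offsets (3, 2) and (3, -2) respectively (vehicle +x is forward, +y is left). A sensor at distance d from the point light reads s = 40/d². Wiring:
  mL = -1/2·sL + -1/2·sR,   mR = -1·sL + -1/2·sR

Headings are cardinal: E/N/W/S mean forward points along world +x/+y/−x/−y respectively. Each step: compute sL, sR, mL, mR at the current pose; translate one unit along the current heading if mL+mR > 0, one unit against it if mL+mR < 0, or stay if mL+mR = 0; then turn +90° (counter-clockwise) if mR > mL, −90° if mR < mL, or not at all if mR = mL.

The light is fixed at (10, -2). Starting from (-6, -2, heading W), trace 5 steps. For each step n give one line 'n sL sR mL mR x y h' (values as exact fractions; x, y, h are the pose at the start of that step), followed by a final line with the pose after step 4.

n=0: pose=(-6,-2,W); sL=8/73, sR=8/73; mL=-8/73, mR=-12/73; mL+mR=-20/73 → advance -1; mR−mL=-4/73 → turn -1·90°
n=1: pose=(-5,-2,N); sL=20/149, sR=20/89; mL=-2380/13261, mR=-3270/13261; mL+mR=-5650/13261 → advance -1; mR−mL=-10/149 → turn -1·90°
n=2: pose=(-5,-3,E); sL=8/29, sR=40/153; mL=-1192/4437, mR=-1804/4437; mL+mR=-2996/4437 → advance -1; mR−mL=-4/29 → turn -1·90°
n=3: pose=(-6,-3,S); sL=10/53, sR=2/17; mL=-138/901, mR=-223/901; mL+mR=-361/901 → advance -1; mR−mL=-5/53 → turn -1·90°
n=4: pose=(-6,-2,W); sL=8/73, sR=8/73; mL=-8/73, mR=-12/73; mL+mR=-20/73 → advance -1; mR−mL=-4/73 → turn -1·90°

0 8/73 8/73 -8/73 -12/73 -6 -2 W
1 20/149 20/89 -2380/13261 -3270/13261 -5 -2 N
2 8/29 40/153 -1192/4437 -1804/4437 -5 -3 E
3 10/53 2/17 -138/901 -223/901 -6 -3 S
4 8/73 8/73 -8/73 -12/73 -6 -2 W
final -5 -2 N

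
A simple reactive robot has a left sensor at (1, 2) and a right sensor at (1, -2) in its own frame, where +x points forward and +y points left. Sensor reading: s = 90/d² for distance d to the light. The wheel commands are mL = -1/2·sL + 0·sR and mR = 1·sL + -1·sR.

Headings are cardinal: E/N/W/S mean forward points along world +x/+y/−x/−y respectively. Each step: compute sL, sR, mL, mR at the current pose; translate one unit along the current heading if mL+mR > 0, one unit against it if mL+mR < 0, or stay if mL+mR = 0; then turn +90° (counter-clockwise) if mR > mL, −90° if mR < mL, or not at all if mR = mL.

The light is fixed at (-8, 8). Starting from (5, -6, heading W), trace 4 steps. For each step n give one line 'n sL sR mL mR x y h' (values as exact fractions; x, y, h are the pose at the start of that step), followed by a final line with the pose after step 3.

n=0: pose=(5,-6,W); sL=9/40, sR=5/16; mL=-9/80, mR=-7/80; mL+mR=-1/5 → advance -1; mR−mL=1/40 → turn +1·90°
n=1: pose=(6,-6,S); sL=90/481, sR=10/41; mL=-45/481, mR=-1120/19721; mL+mR=-2965/19721 → advance -1; mR−mL=725/19721 → turn +1·90°
n=2: pose=(6,-5,E); sL=45/173, sR=1/5; mL=-45/346, mR=52/865; mL+mR=-121/1730 → advance -1; mR−mL=329/1730 → turn +1·90°
n=3: pose=(5,-5,N); sL=18/53, sR=10/41; mL=-9/53, mR=208/2173; mL+mR=-161/2173 → advance -1; mR−mL=577/2173 → turn +1·90°

0 9/40 5/16 -9/80 -7/80 5 -6 W
1 90/481 10/41 -45/481 -1120/19721 6 -6 S
2 45/173 1/5 -45/346 52/865 6 -5 E
3 18/53 10/41 -9/53 208/2173 5 -5 N
final 5 -6 W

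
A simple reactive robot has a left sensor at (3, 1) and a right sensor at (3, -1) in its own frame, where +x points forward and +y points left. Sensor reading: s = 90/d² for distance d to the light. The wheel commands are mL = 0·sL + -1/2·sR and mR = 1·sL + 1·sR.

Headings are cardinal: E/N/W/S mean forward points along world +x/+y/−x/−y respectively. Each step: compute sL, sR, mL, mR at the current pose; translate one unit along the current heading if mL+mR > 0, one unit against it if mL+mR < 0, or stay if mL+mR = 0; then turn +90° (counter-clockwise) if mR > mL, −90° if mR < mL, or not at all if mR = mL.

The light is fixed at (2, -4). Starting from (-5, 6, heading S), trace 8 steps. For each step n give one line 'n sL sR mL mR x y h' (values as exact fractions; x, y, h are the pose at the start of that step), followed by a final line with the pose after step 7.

n=0: pose=(-5,6,S); sL=18/17, sR=90/113; mL=-45/113, mR=3564/1921; mL+mR=2799/1921 → advance +1; mR−mL=4329/1921 → turn +1·90°
n=1: pose=(-5,5,E); sL=45/58, sR=9/8; mL=-9/16, mR=441/232; mL+mR=621/464 → advance +1; mR−mL=1143/464 → turn +1·90°
n=2: pose=(-4,5,N); sL=90/193, sR=90/169; mL=-45/169, mR=32580/32617; mL+mR=23895/32617 → advance +1; mR−mL=41265/32617 → turn +1·90°
n=3: pose=(-4,6,W); sL=5/9, sR=45/101; mL=-45/202, mR=910/909; mL+mR=1415/1818 → advance +1; mR−mL=2225/1818 → turn +1·90°
n=4: pose=(-5,6,S); sL=18/17, sR=90/113; mL=-45/113, mR=3564/1921; mL+mR=2799/1921 → advance +1; mR−mL=4329/1921 → turn +1·90°
n=5: pose=(-5,5,E); sL=45/58, sR=9/8; mL=-9/16, mR=441/232; mL+mR=621/464 → advance +1; mR−mL=1143/464 → turn +1·90°
n=6: pose=(-4,5,N); sL=90/193, sR=90/169; mL=-45/169, mR=32580/32617; mL+mR=23895/32617 → advance +1; mR−mL=41265/32617 → turn +1·90°
n=7: pose=(-4,6,W); sL=5/9, sR=45/101; mL=-45/202, mR=910/909; mL+mR=1415/1818 → advance +1; mR−mL=2225/1818 → turn +1·90°

0 18/17 90/113 -45/113 3564/1921 -5 6 S
1 45/58 9/8 -9/16 441/232 -5 5 E
2 90/193 90/169 -45/169 32580/32617 -4 5 N
3 5/9 45/101 -45/202 910/909 -4 6 W
4 18/17 90/113 -45/113 3564/1921 -5 6 S
5 45/58 9/8 -9/16 441/232 -5 5 E
6 90/193 90/169 -45/169 32580/32617 -4 5 N
7 5/9 45/101 -45/202 910/909 -4 6 W
final -5 6 S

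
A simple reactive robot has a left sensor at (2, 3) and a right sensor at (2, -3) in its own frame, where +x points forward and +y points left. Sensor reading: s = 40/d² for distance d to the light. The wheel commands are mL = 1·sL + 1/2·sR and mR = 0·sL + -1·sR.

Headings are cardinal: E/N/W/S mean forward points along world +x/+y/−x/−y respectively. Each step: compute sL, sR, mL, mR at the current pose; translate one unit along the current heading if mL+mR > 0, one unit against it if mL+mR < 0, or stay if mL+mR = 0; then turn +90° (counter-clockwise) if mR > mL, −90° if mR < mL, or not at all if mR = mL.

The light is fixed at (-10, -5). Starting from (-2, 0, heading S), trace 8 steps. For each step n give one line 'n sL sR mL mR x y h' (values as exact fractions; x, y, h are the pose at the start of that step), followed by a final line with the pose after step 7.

n=0: pose=(-2,0,S); sL=4/13, sR=20/17; mL=198/221, mR=-20/17; mL+mR=-62/221 → advance -1; mR−mL=-458/221 → turn -1·90°
n=1: pose=(-2,1,W); sL=8/9, sR=40/117; mL=124/117, mR=-40/117; mL+mR=28/39 → advance +1; mR−mL=-164/117 → turn -1·90°
n=2: pose=(-3,1,N); sL=1/2, sR=10/41; mL=51/82, mR=-10/41; mL+mR=31/82 → advance +1; mR−mL=-71/82 → turn -1·90°
n=3: pose=(-3,2,E); sL=40/181, sR=40/97; mL=7500/17557, mR=-40/97; mL+mR=260/17557 → advance +1; mR−mL=-14740/17557 → turn -1·90°
n=4: pose=(-2,2,S); sL=20/73, sR=4/5; mL=246/365, mR=-4/5; mL+mR=-46/365 → advance -1; mR−mL=-538/365 → turn -1·90°
n=5: pose=(-2,3,W); sL=40/61, sR=40/157; mL=7500/9577, mR=-40/157; mL+mR=5060/9577 → advance +1; mR−mL=-9940/9577 → turn -1·90°
n=6: pose=(-3,3,N); sL=10/29, sR=1/5; mL=129/290, mR=-1/5; mL+mR=71/290 → advance +1; mR−mL=-187/290 → turn -1·90°
n=7: pose=(-3,4,E); sL=8/45, sR=40/117; mL=68/195, mR=-40/117; mL+mR=4/585 → advance +1; mR−mL=-404/585 → turn -1·90°

0 4/13 20/17 198/221 -20/17 -2 0 S
1 8/9 40/117 124/117 -40/117 -2 1 W
2 1/2 10/41 51/82 -10/41 -3 1 N
3 40/181 40/97 7500/17557 -40/97 -3 2 E
4 20/73 4/5 246/365 -4/5 -2 2 S
5 40/61 40/157 7500/9577 -40/157 -2 3 W
6 10/29 1/5 129/290 -1/5 -3 3 N
7 8/45 40/117 68/195 -40/117 -3 4 E
final -2 4 S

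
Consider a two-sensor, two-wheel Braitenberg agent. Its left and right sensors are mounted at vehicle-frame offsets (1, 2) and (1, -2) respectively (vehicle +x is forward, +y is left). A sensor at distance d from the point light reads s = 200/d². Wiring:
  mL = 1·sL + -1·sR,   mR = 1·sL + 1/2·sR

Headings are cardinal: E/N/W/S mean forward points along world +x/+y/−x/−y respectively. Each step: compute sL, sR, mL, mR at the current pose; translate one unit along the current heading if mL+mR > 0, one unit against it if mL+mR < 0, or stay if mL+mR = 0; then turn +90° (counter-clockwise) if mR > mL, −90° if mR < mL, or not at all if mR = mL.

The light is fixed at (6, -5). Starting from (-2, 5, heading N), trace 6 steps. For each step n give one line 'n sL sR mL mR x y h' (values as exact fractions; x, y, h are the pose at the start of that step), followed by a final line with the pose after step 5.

0 200/221 200/157 -12800/34697 53500/34697 -2 5 N
1 100/81 4/5 176/405 662/405 -2 6 W
2 200/149 200/221 14400/32929 59100/32929 -3 6 S
3 25/26 25/16 -125/208 725/416 -3 5 E
4 200/221 200/157 -12800/34697 53500/34697 -2 5 N
5 100/81 4/5 176/405 662/405 -2 6 W
final -3 6 S

n=0: pose=(-2,5,N); sL=200/221, sR=200/157; mL=-12800/34697, mR=53500/34697; mL+mR=40700/34697 → advance +1; mR−mL=300/157 → turn +1·90°
n=1: pose=(-2,6,W); sL=100/81, sR=4/5; mL=176/405, mR=662/405; mL+mR=838/405 → advance +1; mR−mL=6/5 → turn +1·90°
n=2: pose=(-3,6,S); sL=200/149, sR=200/221; mL=14400/32929, mR=59100/32929; mL+mR=73500/32929 → advance +1; mR−mL=300/221 → turn +1·90°
n=3: pose=(-3,5,E); sL=25/26, sR=25/16; mL=-125/208, mR=725/416; mL+mR=475/416 → advance +1; mR−mL=75/32 → turn +1·90°
n=4: pose=(-2,5,N); sL=200/221, sR=200/157; mL=-12800/34697, mR=53500/34697; mL+mR=40700/34697 → advance +1; mR−mL=300/157 → turn +1·90°
n=5: pose=(-2,6,W); sL=100/81, sR=4/5; mL=176/405, mR=662/405; mL+mR=838/405 → advance +1; mR−mL=6/5 → turn +1·90°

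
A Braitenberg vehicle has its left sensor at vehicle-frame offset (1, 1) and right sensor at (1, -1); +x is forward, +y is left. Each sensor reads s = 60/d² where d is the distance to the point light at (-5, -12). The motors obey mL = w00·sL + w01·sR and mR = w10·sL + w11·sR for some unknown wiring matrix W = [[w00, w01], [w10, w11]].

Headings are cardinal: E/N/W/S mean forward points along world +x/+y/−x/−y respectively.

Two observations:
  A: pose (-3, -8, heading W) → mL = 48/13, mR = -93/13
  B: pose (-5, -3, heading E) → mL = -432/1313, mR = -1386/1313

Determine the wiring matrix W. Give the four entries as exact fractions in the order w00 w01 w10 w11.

1 -1 -1 -1/2

obs A: pose=(-3,-8,W) → sL=6, sR=30/13, mL=48/13, mR=-93/13
obs B: pose=(-5,-3,E) → sL=60/101, sR=12/13, mL=-432/1313, mR=-1386/1313
sensor matrix S = [[6, 30/13], [60/101, 12/13]]; det S = 5472/1313
solve [mL_A; mL_B] = S·[w00; w01] and [mR_A; mR_B] = S·[w10; w11]:
  w00 = 1, w01 = -1, w10 = -1, w11 = -1/2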